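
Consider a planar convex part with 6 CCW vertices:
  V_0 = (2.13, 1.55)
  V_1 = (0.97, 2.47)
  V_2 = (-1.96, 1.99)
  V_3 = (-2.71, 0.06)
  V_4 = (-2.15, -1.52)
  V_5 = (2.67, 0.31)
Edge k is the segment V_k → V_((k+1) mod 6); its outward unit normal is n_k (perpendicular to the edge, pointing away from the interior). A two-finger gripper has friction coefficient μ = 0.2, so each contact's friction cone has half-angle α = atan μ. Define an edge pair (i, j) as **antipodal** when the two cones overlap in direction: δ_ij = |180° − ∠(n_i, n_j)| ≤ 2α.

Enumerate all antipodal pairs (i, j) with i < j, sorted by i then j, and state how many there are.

count = 2; pairs: (1,4), (3,5)

α = atan 0.2 = 11.31°;  2α = 22.62°
n_0 = (+0.6214, +0.7835)
n_1 = (-0.1617, +0.9868)
n_2 = (-0.9321, +0.3622)
n_3 = (-0.9425, -0.3341)
n_4 = (+0.3549, -0.9349)
n_5 = (+0.9168, +0.3993)
  (0,1): δ = 132.28°  ·
  (0,2): δ = 72.82°  ·
  (0,3): δ = 32.07°  ·
  (0,4): δ = 59.21°  ·
  (0,5): δ = 151.95°  ·
  (1,2): δ = 120.54°  ·
  (1,3): δ = 79.79°  ·
  (1,4): δ = 11.49°  ✓
  (1,5): δ = 104.23°  ·
  (2,3): δ = 139.25°  ·
  (2,4): δ = 47.97°  ·
  (2,5): δ = 44.77°  ·
  (3,4): δ = 88.73°  ·
  (3,5): δ = 4.02°  ✓
  (4,5): δ = 87.26°  ·
antipodal pairs: 2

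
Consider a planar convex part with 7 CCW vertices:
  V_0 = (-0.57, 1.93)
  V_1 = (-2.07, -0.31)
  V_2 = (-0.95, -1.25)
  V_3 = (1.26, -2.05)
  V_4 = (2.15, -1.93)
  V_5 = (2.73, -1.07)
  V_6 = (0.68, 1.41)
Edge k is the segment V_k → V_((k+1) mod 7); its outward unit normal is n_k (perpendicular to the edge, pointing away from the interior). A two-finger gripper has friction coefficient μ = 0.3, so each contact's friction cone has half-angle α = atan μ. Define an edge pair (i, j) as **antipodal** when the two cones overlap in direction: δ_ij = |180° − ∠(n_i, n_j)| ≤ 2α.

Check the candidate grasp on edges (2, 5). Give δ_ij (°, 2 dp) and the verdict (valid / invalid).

δ = 30.52°, valid

α = atan 0.3 = 16.70°;  2α = 33.40°
edge 2: e_2 = (+2.21, -0.80);  n_2 = (-0.3404, -0.9403)
edge 5: e_5 = (-2.05, +2.48);  n_5 = (+0.7708, +0.6371)
∠(n_2, n_5) = 149.48°
δ = |180° − 149.48°| = 30.52°
30.52° ≤ 2α = 33.40°  →  valid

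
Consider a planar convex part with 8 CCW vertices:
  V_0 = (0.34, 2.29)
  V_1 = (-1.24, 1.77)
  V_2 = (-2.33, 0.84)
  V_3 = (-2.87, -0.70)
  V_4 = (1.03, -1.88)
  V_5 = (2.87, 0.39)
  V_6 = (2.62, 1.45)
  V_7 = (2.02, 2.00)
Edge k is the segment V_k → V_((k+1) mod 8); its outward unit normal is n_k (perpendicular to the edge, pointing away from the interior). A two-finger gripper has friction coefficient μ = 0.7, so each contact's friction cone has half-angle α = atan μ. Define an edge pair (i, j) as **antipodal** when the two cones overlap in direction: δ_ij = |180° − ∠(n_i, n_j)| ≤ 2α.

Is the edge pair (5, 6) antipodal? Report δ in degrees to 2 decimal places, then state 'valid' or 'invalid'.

δ = 145.78°, invalid

α = atan 0.7 = 34.99°;  2α = 69.98°
edge 5: e_5 = (-0.25, +1.06);  n_5 = (+0.9733, +0.2296)
edge 6: e_6 = (-0.60, +0.55);  n_6 = (+0.6757, +0.7372)
∠(n_5, n_6) = 34.22°
δ = |180° − 34.22°| = 145.78°
145.78° > 2α = 69.98°  →  invalid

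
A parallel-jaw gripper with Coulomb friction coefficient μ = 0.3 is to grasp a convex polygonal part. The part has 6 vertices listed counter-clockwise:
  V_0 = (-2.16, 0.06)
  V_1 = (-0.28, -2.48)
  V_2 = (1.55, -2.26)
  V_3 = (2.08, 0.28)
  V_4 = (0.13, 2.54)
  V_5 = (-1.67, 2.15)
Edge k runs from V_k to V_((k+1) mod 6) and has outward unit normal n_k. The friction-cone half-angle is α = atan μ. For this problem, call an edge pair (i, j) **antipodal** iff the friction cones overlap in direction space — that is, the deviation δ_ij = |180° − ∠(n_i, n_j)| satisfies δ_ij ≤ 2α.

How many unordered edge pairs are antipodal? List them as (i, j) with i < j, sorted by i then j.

α = atan 0.3 = 16.70°;  2α = 33.40°
n_0 = (-0.8038, -0.5949)
n_1 = (+0.1194, -0.9929)
n_2 = (+0.9789, -0.2043)
n_3 = (+0.7571, +0.6533)
n_4 = (-0.2118, +0.9773)
n_5 = (-0.9736, +0.2283)
  (0,1): δ = 119.65°  ·
  (0,2): δ = 48.29°  ·
  (0,3): δ = 4.28°  ✓
  (0,4): δ = 65.72°  ·
  (0,5): δ = 130.30°  ·
  (1,2): δ = 108.64°  ·
  (1,3): δ = 56.07°  ·
  (1,4): δ = 5.37°  ✓
  (1,5): δ = 69.95°  ·
  (2,3): δ = 127.43°  ·
  (2,4): δ = 65.99°  ·
  (2,5): δ = 1.41°  ✓
  (3,4): δ = 118.56°  ·
  (3,5): δ = 53.98°  ·
  (4,5): δ = 115.42°  ·
antipodal pairs: 3

count = 3; pairs: (0,3), (1,4), (2,5)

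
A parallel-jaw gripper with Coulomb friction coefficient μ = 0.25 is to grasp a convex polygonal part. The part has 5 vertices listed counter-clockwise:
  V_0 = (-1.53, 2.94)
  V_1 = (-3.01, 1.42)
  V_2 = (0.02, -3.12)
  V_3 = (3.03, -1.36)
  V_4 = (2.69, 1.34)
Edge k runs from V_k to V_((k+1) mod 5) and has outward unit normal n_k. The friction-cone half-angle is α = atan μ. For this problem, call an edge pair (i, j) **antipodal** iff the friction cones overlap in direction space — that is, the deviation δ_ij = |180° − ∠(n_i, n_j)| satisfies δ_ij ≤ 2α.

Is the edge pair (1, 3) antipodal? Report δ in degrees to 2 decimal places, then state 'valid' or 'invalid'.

δ = 26.54°, valid

α = atan 0.25 = 14.04°;  2α = 28.07°
edge 1: e_1 = (+3.03, -4.54);  n_1 = (-0.8318, -0.5551)
edge 3: e_3 = (-0.34, +2.70);  n_3 = (+0.9922, +0.1249)
∠(n_1, n_3) = 153.46°
δ = |180° − 153.46°| = 26.54°
26.54° ≤ 2α = 28.07°  →  valid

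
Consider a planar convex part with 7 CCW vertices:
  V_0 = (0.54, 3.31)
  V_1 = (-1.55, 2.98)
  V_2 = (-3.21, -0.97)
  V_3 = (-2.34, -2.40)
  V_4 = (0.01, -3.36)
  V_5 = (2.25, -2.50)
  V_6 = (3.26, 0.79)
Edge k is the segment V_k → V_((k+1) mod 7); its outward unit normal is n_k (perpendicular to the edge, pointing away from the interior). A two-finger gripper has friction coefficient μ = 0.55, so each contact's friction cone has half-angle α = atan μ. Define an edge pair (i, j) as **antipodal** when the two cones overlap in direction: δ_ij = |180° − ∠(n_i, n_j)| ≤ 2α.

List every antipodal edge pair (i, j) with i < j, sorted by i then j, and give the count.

count = 7; pairs: (0,3), (0,4), (1,4), (1,5), (2,5), (2,6), (3,6)

α = atan 0.55 = 28.81°;  2α = 57.62°
n_0 = (-0.1560, +0.9878)
n_1 = (-0.9219, +0.3874)
n_2 = (-0.8543, -0.5198)
n_3 = (-0.3782, -0.9257)
n_4 = (+0.3584, -0.9336)
n_5 = (+0.9560, -0.2935)
n_6 = (+0.6796, +0.7336)
  (0,1): δ = 121.77°  ·
  (0,2): δ = 67.66°  ·
  (0,3): δ = 31.19°  ✓
  (0,4): δ = 12.03°  ✓
  (0,5): δ = 63.96°  ·
  (0,6): δ = 128.21°  ·
  (1,2): δ = 125.89°  ·
  (1,3): δ = 89.43°  ·
  (1,4): δ = 46.20°  ✓
  (1,5): δ = 5.73°  ✓
  (1,6): δ = 69.98°  ·
  (2,3): δ = 143.54°  ·
  (2,4): δ = 100.31°  ·
  (2,5): δ = 48.38°  ✓
  (2,6): δ = 15.87°  ✓
  (3,4): δ = 136.78°  ·
  (3,5): δ = 84.85°  ·
  (3,6): δ = 20.59°  ✓
  (4,5): δ = 128.07°  ·
  (4,6): δ = 63.82°  ·
  (5,6): δ = 115.75°  ·
antipodal pairs: 7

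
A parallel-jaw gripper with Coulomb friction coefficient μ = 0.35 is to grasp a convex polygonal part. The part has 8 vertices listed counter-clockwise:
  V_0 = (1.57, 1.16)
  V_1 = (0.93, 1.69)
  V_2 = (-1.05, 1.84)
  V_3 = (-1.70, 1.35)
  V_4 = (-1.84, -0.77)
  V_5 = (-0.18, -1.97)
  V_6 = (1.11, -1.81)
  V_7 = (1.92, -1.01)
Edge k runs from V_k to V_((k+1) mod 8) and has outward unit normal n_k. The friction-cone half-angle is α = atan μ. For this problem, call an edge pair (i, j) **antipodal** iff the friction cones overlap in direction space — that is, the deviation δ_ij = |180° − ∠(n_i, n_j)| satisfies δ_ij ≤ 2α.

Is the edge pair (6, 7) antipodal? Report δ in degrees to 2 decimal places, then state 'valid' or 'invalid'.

α = atan 0.35 = 19.29°;  2α = 38.58°
edge 6: e_6 = (+0.81, +0.80);  n_6 = (+0.7027, -0.7115)
edge 7: e_7 = (-0.35, +2.17);  n_7 = (+0.9872, +0.1592)
∠(n_6, n_7) = 54.52°
δ = |180° − 54.52°| = 125.48°
125.48° > 2α = 38.58°  →  invalid

δ = 125.48°, invalid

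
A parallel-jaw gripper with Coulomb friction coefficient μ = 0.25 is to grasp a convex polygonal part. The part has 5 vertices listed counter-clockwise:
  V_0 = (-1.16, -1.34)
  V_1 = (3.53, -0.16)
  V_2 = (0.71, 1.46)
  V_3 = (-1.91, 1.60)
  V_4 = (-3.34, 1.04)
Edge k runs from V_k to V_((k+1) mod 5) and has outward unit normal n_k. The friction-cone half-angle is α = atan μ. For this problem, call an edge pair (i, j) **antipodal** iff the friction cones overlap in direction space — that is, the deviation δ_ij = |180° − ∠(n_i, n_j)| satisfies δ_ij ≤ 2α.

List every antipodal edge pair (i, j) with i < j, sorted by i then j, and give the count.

count = 3; pairs: (0,2), (0,3), (1,4)

α = atan 0.25 = 14.04°;  2α = 28.07°
n_0 = (+0.2440, -0.9698)
n_1 = (+0.4981, +0.8671)
n_2 = (+0.0534, +0.9986)
n_3 = (-0.3646, +0.9311)
n_4 = (-0.7374, -0.6754)
  (0,1): δ = 44.00°  ·
  (0,2): δ = 17.18°  ✓
  (0,3): δ = 7.26°  ✓
  (0,4): δ = 118.37°  ·
  (1,2): δ = 153.18°  ·
  (1,3): δ = 128.74°  ·
  (1,4): δ = 17.64°  ✓
  (2,3): δ = 155.56°  ·
  (2,4): δ = 44.45°  ·
  (3,4): δ = 68.90°  ·
antipodal pairs: 3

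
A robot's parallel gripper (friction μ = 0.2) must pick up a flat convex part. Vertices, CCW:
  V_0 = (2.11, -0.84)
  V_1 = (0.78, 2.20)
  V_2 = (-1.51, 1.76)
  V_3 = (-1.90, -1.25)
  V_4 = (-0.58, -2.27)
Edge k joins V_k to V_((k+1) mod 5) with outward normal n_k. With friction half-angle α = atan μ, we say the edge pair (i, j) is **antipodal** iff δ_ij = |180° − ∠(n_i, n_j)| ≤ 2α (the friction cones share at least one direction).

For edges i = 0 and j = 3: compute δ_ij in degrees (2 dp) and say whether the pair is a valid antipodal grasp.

α = atan 0.2 = 11.31°;  2α = 22.62°
edge 0: e_0 = (-1.33, +3.04);  n_0 = (+0.9162, +0.4008)
edge 3: e_3 = (+1.32, -1.02);  n_3 = (-0.6114, -0.7913)
∠(n_0, n_3) = 151.32°
δ = |180° − 151.32°| = 28.68°
28.68° > 2α = 22.62°  →  invalid

δ = 28.68°, invalid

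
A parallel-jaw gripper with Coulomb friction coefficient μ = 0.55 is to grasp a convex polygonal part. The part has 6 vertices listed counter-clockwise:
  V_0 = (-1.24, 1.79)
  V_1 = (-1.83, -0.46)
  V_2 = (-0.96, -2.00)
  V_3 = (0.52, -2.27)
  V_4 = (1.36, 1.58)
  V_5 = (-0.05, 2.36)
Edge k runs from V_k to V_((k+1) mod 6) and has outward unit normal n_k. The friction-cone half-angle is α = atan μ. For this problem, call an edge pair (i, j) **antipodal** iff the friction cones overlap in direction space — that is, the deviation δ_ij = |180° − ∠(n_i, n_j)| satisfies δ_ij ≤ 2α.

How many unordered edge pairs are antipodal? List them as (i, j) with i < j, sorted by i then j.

count = 6; pairs: (0,3), (1,3), (1,4), (2,4), (2,5), (3,5)

α = atan 0.55 = 28.81°;  2α = 57.62°
n_0 = (-0.9673, +0.2536)
n_1 = (-0.8707, -0.4919)
n_2 = (-0.1795, -0.9838)
n_3 = (+0.9770, -0.2132)
n_4 = (+0.4841, +0.8750)
n_5 = (-0.4320, +0.9019)
  (0,1): δ = 135.84°  ·
  (0,2): δ = 85.65°  ·
  (0,3): δ = 2.39°  ✓
  (0,4): δ = 75.74°  ·
  (0,5): δ = 130.29°  ·
  (1,2): δ = 129.80°  ·
  (1,3): δ = 41.77°  ✓
  (1,4): δ = 31.59°  ✓
  (1,5): δ = 86.13°  ·
  (2,3): δ = 91.97°  ·
  (2,4): δ = 18.61°  ✓
  (2,5): δ = 35.93°  ✓
  (3,4): δ = 106.64°  ·
  (3,5): δ = 52.10°  ✓
  (4,5): δ = 125.45°  ·
antipodal pairs: 6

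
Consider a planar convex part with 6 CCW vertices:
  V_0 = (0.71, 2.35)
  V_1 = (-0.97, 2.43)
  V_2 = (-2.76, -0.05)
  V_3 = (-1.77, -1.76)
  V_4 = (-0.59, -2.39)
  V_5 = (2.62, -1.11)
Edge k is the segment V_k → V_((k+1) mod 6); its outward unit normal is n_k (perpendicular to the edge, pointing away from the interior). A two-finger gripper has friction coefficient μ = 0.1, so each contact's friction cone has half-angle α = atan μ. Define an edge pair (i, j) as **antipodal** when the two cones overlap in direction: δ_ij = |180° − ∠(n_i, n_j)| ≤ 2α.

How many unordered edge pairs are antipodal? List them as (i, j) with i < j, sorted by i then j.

α = atan 0.1 = 5.71°;  2α = 11.42°
n_0 = (+0.0476, +0.9989)
n_1 = (-0.8109, +0.5853)
n_2 = (-0.8654, -0.5010)
n_3 = (-0.4710, -0.8821)
n_4 = (+0.3704, -0.9289)
n_5 = (+0.8755, +0.4833)
  (0,1): δ = 123.09°  ·
  (0,2): δ = 57.21°  ·
  (0,3): δ = 25.37°  ·
  (0,4): δ = 24.47°  ·
  (0,5): δ = 121.63°  ·
  (1,2): δ = 114.11°  ·
  (1,3): δ = 82.28°  ·
  (1,4): δ = 32.44°  ·
  (1,5): δ = 64.72°  ·
  (2,3): δ = 148.17°  ·
  (2,4): δ = 98.33°  ·
  (2,5): δ = 1.17°  ✓
  (3,4): δ = 130.16°  ·
  (3,5): δ = 33.00°  ·
  (4,5): δ = 82.84°  ·
antipodal pairs: 1

count = 1; pairs: (2,5)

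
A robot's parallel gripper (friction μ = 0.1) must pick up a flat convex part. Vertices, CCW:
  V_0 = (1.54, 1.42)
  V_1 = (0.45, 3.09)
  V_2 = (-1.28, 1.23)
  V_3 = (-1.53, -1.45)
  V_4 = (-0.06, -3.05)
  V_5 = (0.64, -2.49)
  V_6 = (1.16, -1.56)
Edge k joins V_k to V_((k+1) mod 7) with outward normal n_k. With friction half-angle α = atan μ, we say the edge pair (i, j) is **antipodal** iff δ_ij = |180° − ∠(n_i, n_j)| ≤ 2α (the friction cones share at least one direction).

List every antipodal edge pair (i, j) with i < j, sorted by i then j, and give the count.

count = 3; pairs: (0,3), (1,4), (2,6)

α = atan 0.1 = 5.71°;  2α = 11.42°
n_0 = (+0.8374, +0.5466)
n_1 = (-0.7322, +0.6811)
n_2 = (-0.9957, +0.0929)
n_3 = (-0.7364, -0.6766)
n_4 = (+0.6247, -0.7809)
n_5 = (+0.8728, -0.4880)
n_6 = (+0.9920, -0.1265)
  (0,1): δ = 76.06°  ·
  (0,2): δ = 38.46°  ·
  (0,3): δ = 9.44°  ✓
  (0,4): δ = 95.53°  ·
  (0,5): δ = 117.66°  ·
  (0,6): δ = 139.60°  ·
  (1,2): δ = 142.40°  ·
  (1,3): δ = 94.50°  ·
  (1,4): δ = 8.41°  ✓
  (1,5): δ = 13.71°  ·
  (1,6): δ = 35.66°  ·
  (2,3): δ = 132.10°  ·
  (2,4): δ = 46.01°  ·
  (2,5): δ = 23.88°  ·
  (2,6): δ = 1.94°  ✓
  (3,4): δ = 93.92°  ·
  (3,5): δ = 71.79°  ·
  (3,6): δ = 49.84°  ·
  (4,5): δ = 157.87°  ·
  (4,6): δ = 135.93°  ·
  (5,6): δ = 158.06°  ·
antipodal pairs: 3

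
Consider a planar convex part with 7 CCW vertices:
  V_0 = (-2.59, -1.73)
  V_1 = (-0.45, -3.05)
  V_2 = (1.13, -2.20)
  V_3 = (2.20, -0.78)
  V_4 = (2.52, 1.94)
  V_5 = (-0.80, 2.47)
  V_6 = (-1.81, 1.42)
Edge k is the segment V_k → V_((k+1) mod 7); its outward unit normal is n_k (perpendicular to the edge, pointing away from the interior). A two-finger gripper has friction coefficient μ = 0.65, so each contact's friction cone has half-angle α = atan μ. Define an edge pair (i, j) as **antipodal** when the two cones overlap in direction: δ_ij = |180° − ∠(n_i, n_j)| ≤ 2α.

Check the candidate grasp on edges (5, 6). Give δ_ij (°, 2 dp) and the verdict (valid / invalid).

α = atan 0.65 = 33.02°;  2α = 66.05°
edge 5: e_5 = (-1.01, -1.05);  n_5 = (-0.7207, +0.6932)
edge 6: e_6 = (-0.78, -3.15);  n_6 = (-0.9707, +0.2404)
∠(n_5, n_6) = 29.98°
δ = |180° − 29.98°| = 150.02°
150.02° > 2α = 66.05°  →  invalid

δ = 150.02°, invalid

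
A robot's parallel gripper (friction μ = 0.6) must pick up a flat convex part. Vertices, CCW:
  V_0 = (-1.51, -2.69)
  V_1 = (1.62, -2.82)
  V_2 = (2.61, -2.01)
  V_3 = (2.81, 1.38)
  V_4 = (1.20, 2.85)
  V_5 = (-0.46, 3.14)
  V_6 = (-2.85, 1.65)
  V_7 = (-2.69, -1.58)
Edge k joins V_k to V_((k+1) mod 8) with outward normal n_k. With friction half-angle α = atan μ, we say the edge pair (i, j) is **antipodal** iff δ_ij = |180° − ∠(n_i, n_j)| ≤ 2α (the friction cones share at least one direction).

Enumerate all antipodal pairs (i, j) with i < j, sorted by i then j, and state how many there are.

α = atan 0.6 = 30.96°;  2α = 61.93°
n_0 = (-0.0415, -0.9991)
n_1 = (+0.6332, -0.7740)
n_2 = (+0.9983, -0.0589)
n_3 = (+0.6743, +0.7385)
n_4 = (+0.1721, +0.9851)
n_5 = (-0.5290, +0.8486)
n_6 = (-0.9988, -0.0495)
n_7 = (-0.6852, -0.7284)
  (0,1): δ = 138.33°  ·
  (0,2): δ = 91.00°  ·
  (0,3): δ = 40.02°  ✓
  (0,4): δ = 7.53°  ✓
  (0,5): δ = 34.32°  ✓
  (0,6): δ = 95.21°  ·
  (0,7): δ = 139.13°  ·
  (1,2): δ = 132.67°  ·
  (1,3): δ = 81.69°  ·
  (1,4): δ = 49.20°  ✓
  (1,5): δ = 7.35°  ✓
  (1,6): δ = 53.55°  ✓
  (1,7): δ = 97.46°  ·
  (2,3): δ = 129.02°  ·
  (2,4): δ = 96.53°  ·
  (2,5): δ = 54.68°  ✓
  (2,6): δ = 6.21°  ✓
  (2,7): δ = 50.13°  ✓
  (3,4): δ = 147.51°  ·
  (3,5): δ = 105.66°  ·
  (3,6): δ = 44.77°  ✓
  (3,7): δ = 0.85°  ✓
  (4,5): δ = 138.15°  ·
  (4,6): δ = 77.25°  ·
  (4,7): δ = 33.34°  ✓
  (5,6): δ = 119.10°  ·
  (5,7): δ = 75.19°  ·
  (6,7): δ = 136.09°  ·
antipodal pairs: 12

count = 12; pairs: (0,3), (0,4), (0,5), (1,4), (1,5), (1,6), (2,5), (2,6), (2,7), (3,6), (3,7), (4,7)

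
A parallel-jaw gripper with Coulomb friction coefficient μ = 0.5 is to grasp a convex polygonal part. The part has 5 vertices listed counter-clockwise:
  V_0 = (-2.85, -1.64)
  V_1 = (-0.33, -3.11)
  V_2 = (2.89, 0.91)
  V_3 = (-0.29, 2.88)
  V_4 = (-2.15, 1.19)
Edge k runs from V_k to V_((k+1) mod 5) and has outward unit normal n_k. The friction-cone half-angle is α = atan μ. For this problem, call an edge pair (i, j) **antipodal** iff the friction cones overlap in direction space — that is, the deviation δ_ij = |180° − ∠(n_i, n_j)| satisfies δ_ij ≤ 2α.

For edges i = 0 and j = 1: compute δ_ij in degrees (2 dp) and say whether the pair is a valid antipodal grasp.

δ = 98.44°, invalid

α = atan 0.5 = 26.57°;  2α = 53.13°
edge 0: e_0 = (+2.52, -1.47);  n_0 = (-0.5039, -0.8638)
edge 1: e_1 = (+3.22, +4.02);  n_1 = (+0.7805, -0.6252)
∠(n_0, n_1) = 81.56°
δ = |180° − 81.56°| = 98.44°
98.44° > 2α = 53.13°  →  invalid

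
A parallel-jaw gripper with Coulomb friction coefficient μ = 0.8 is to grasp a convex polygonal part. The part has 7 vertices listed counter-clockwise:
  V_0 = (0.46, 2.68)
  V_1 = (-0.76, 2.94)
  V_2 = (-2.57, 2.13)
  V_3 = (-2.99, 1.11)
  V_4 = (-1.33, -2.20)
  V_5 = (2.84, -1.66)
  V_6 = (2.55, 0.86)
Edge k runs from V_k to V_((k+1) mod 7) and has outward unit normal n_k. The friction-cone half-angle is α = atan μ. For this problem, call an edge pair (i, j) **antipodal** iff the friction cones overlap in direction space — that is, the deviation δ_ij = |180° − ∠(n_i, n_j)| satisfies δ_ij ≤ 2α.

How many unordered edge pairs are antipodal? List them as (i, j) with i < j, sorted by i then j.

α = atan 0.8 = 38.66°;  2α = 77.32°
n_0 = (+0.2084, +0.9780)
n_1 = (-0.4085, +0.9128)
n_2 = (-0.9247, +0.3807)
n_3 = (-0.8939, -0.4483)
n_4 = (+0.1284, -0.9917)
n_5 = (+0.9934, +0.1143)
n_6 = (+0.6567, +0.7541)
  (0,1): δ = 143.86°  ·
  (0,2): δ = 100.35°  ·
  (0,3): δ = 51.34°  ✓
  (0,4): δ = 19.41°  ✓
  (0,5): δ = 108.60°  ·
  (0,6): δ = 150.98°  ·
  (1,2): δ = 136.49°  ·
  (1,3): δ = 87.47°  ·
  (1,4): δ = 16.73°  ✓
  (1,5): δ = 72.46°  ✓
  (1,6): δ = 114.84°  ·
  (2,3): δ = 130.99°  ·
  (2,4): δ = 60.24°  ✓
  (2,5): δ = 28.94°  ✓
  (2,6): δ = 71.33°  ✓
  (3,4): δ = 109.26°  ·
  (3,5): δ = 20.07°  ✓
  (3,6): δ = 22.32°  ✓
  (4,5): δ = 90.81°  ·
  (4,6): δ = 48.43°  ✓
  (5,6): δ = 137.61°  ·
antipodal pairs: 10

count = 10; pairs: (0,3), (0,4), (1,4), (1,5), (2,4), (2,5), (2,6), (3,5), (3,6), (4,6)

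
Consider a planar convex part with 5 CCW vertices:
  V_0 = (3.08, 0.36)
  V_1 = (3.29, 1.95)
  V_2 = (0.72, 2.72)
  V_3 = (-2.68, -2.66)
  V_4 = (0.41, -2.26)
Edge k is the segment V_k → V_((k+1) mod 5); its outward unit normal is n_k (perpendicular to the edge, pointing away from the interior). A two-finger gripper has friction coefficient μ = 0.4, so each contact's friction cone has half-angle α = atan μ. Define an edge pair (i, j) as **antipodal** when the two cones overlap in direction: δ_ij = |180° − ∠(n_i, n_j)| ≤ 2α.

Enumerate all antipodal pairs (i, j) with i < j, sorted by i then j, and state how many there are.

count = 3; pairs: (0,2), (1,3), (2,4)

α = atan 0.4 = 21.80°;  2α = 43.60°
n_0 = (+0.9914, -0.1309)
n_1 = (+0.2870, +0.9579)
n_2 = (-0.8453, +0.5342)
n_3 = (+0.1284, -0.9917)
n_4 = (+0.7004, -0.7138)
  (0,1): δ = 99.15°  ·
  (0,2): δ = 24.77°  ✓
  (0,3): δ = 104.90°  ·
  (0,4): δ = 141.98°  ·
  (1,2): δ = 105.61°  ·
  (1,3): δ = 24.05°  ✓
  (1,4): δ = 61.14°  ·
  (2,3): δ = 50.33°  ·
  (2,4): δ = 13.25°  ✓
  (3,4): δ = 142.92°  ·
antipodal pairs: 3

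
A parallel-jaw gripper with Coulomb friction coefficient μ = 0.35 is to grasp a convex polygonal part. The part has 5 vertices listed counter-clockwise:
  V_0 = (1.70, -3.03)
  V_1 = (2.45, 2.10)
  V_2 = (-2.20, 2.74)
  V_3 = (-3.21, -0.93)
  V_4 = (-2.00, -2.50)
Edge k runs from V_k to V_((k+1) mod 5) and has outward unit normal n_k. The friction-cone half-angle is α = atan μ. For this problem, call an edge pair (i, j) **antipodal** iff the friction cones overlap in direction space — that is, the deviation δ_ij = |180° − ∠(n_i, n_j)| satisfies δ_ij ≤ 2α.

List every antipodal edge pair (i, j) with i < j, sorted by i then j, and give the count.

count = 2; pairs: (0,2), (1,4)

α = atan 0.35 = 19.29°;  2α = 38.58°
n_0 = (+0.9895, -0.1447)
n_1 = (+0.1363, +0.9907)
n_2 = (-0.9642, +0.2653)
n_3 = (-0.7921, -0.6104)
n_4 = (-0.1418, -0.9899)
  (0,1): δ = 89.52°  ·
  (0,2): δ = 7.07°  ✓
  (0,3): δ = 45.94°  ·
  (0,4): δ = 90.17°  ·
  (1,2): δ = 97.55°  ·
  (1,3): δ = 44.54°  ·
  (1,4): δ = 0.32°  ✓
  (2,3): δ = 126.99°  ·
  (2,4): δ = 82.76°  ·
  (3,4): δ = 135.77°  ·
antipodal pairs: 2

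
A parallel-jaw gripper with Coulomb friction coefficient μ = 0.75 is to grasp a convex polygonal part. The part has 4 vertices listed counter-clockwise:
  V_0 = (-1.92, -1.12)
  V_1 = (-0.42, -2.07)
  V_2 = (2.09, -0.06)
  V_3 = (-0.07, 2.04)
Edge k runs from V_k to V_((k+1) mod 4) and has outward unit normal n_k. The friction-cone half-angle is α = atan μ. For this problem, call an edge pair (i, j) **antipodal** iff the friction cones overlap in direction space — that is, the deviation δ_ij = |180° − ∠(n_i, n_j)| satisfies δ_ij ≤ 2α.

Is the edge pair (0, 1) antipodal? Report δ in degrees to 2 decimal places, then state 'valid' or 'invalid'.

α = atan 0.75 = 36.87°;  2α = 73.74°
edge 0: e_0 = (+1.50, -0.95);  n_0 = (-0.5351, -0.8448)
edge 1: e_1 = (+2.51, +2.01);  n_1 = (+0.6251, -0.7806)
∠(n_0, n_1) = 71.04°
δ = |180° − 71.04°| = 108.96°
108.96° > 2α = 73.74°  →  invalid

δ = 108.96°, invalid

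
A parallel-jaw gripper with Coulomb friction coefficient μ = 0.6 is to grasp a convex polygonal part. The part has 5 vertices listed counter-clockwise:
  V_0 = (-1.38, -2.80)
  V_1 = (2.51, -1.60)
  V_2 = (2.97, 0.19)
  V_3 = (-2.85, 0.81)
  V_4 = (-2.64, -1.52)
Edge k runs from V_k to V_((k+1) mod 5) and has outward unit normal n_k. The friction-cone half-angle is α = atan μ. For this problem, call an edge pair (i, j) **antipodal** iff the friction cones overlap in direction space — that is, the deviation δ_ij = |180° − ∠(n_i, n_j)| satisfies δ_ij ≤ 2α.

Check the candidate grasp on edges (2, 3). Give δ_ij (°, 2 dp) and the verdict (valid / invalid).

α = atan 0.6 = 30.96°;  2α = 61.93°
edge 2: e_2 = (-5.82, +0.62);  n_2 = (+0.1059, +0.9944)
edge 3: e_3 = (+0.21, -2.33);  n_3 = (-0.9960, -0.0898)
∠(n_2, n_3) = 101.23°
δ = |180° − 101.23°| = 78.77°
78.77° > 2α = 61.93°  →  invalid

δ = 78.77°, invalid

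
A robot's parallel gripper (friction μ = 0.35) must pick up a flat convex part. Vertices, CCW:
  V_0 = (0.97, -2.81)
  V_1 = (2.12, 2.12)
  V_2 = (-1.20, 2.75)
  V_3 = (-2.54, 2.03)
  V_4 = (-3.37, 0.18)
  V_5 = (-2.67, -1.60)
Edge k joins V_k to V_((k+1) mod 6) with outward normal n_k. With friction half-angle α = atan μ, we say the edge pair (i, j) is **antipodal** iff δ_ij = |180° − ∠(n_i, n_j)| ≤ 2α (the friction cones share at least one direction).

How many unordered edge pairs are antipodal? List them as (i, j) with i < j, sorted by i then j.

α = atan 0.35 = 19.29°;  2α = 38.58°
n_0 = (+0.9739, -0.2272)
n_1 = (+0.1864, +0.9825)
n_2 = (-0.4733, +0.8809)
n_3 = (-0.9124, +0.4093)
n_4 = (-0.9306, -0.3660)
n_5 = (-0.3154, -0.9489)
  (0,1): δ = 87.61°  ·
  (0,2): δ = 48.62°  ·
  (0,3): δ = 11.03°  ✓
  (0,4): δ = 34.60°  ✓
  (0,5): δ = 84.74°  ·
  (1,2): δ = 141.01°  ·
  (1,3): δ = 103.42°  ·
  (1,4): δ = 57.79°  ·
  (1,5): δ = 7.64°  ✓
  (2,3): δ = 142.41°  ·
  (2,4): δ = 96.78°  ·
  (2,5): δ = 46.64°  ·
  (3,4): δ = 134.37°  ·
  (3,5): δ = 84.22°  ·
  (4,5): δ = 129.86°  ·
antipodal pairs: 3

count = 3; pairs: (0,3), (0,4), (1,5)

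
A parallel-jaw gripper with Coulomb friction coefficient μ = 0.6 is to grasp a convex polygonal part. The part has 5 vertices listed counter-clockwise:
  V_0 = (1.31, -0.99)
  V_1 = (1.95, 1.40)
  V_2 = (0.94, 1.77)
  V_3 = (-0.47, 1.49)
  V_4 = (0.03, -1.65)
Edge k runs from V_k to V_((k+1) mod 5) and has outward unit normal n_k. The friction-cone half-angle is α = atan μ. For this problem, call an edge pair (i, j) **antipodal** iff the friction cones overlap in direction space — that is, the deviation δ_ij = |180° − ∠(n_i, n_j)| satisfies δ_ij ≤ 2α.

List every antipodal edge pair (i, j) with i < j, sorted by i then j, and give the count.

count = 4; pairs: (0,3), (1,3), (1,4), (2,4)

α = atan 0.6 = 30.96°;  2α = 61.93°
n_0 = (+0.9660, -0.2587)
n_1 = (+0.3440, +0.9390)
n_2 = (-0.1948, +0.9808)
n_3 = (-0.9876, -0.1573)
n_4 = (+0.4583, -0.8888)
  (0,1): δ = 95.13°  ·
  (0,2): δ = 63.78°  ·
  (0,3): δ = 24.04°  ✓
  (0,4): δ = 132.27°  ·
  (1,2): δ = 148.65°  ·
  (1,3): δ = 60.83°  ✓
  (1,4): δ = 47.40°  ✓
  (2,3): δ = 92.18°  ·
  (2,4): δ = 16.04°  ✓
  (3,4): δ = 71.77°  ·
antipodal pairs: 4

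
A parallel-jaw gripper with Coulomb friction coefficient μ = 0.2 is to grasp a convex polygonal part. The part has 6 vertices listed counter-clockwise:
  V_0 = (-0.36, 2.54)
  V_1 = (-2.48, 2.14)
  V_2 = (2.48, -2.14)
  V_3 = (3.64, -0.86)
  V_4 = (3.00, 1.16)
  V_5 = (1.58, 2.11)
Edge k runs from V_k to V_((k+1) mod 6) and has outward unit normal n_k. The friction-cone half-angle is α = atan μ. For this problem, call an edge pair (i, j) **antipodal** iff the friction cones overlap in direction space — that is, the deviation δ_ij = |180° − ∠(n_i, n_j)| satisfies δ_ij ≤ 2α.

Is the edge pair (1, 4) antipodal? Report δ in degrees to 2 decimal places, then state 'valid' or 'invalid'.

δ = 7.01°, valid

α = atan 0.2 = 11.31°;  2α = 22.62°
edge 1: e_1 = (+4.96, -4.28);  n_1 = (-0.6533, -0.7571)
edge 4: e_4 = (-1.42, +0.95);  n_4 = (+0.5561, +0.8311)
∠(n_1, n_4) = 172.99°
δ = |180° − 172.99°| = 7.01°
7.01° ≤ 2α = 22.62°  →  valid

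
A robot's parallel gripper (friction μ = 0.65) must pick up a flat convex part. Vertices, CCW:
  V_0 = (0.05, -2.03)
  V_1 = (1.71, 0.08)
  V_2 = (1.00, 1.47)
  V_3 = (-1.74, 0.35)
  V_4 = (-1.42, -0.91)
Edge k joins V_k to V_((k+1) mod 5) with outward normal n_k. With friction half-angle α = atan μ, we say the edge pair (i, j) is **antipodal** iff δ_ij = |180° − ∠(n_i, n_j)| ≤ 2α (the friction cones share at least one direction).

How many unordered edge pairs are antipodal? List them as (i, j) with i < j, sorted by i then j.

count = 5; pairs: (0,2), (0,3), (1,3), (1,4), (2,4)

α = atan 0.65 = 33.02°;  2α = 66.05°
n_0 = (+0.7859, -0.6183)
n_1 = (+0.8906, +0.4549)
n_2 = (-0.3784, +0.9257)
n_3 = (-0.9692, -0.2462)
n_4 = (-0.6060, -0.7954)
  (0,1): δ = 114.75°  ·
  (0,2): δ = 29.57°  ✓
  (0,3): δ = 52.44°  ✓
  (0,4): δ = 90.89°  ·
  (1,2): δ = 94.82°  ·
  (1,3): δ = 12.81°  ✓
  (1,4): δ = 25.64°  ✓
  (2,3): δ = 97.98°  ·
  (2,4): δ = 59.54°  ✓
  (3,4): δ = 141.55°  ·
antipodal pairs: 5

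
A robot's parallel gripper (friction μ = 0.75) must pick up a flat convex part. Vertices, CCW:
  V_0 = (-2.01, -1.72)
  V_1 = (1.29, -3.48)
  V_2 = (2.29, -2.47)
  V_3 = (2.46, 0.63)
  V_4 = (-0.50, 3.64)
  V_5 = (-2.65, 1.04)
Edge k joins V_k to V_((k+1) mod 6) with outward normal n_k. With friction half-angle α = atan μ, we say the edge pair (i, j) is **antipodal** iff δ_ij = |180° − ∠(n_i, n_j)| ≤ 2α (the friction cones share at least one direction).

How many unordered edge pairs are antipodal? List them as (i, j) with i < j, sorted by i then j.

count = 7; pairs: (0,2), (0,3), (1,4), (1,5), (2,4), (2,5), (3,5)

α = atan 0.75 = 36.87°;  2α = 73.74°
n_0 = (-0.4706, -0.8824)
n_1 = (+0.7106, -0.7036)
n_2 = (+0.9985, -0.0548)
n_3 = (+0.7130, +0.7012)
n_4 = (-0.7706, +0.6373)
n_5 = (-0.9742, -0.2259)
  (0,1): δ = 106.64°  ·
  (0,2): δ = 65.07°  ✓
  (0,3): δ = 17.41°  ✓
  (0,4): δ = 78.48°  ·
  (0,5): δ = 131.13°  ·
  (1,2): δ = 138.42°  ·
  (1,3): δ = 90.76°  ·
  (1,4): δ = 5.13°  ✓
  (1,5): δ = 57.77°  ✓
  (2,3): δ = 132.34°  ·
  (2,4): δ = 36.45°  ✓
  (2,5): δ = 16.19°  ✓
  (3,4): δ = 84.11°  ·
  (3,5): δ = 31.46°  ✓
  (4,5): δ = 127.36°  ·
antipodal pairs: 7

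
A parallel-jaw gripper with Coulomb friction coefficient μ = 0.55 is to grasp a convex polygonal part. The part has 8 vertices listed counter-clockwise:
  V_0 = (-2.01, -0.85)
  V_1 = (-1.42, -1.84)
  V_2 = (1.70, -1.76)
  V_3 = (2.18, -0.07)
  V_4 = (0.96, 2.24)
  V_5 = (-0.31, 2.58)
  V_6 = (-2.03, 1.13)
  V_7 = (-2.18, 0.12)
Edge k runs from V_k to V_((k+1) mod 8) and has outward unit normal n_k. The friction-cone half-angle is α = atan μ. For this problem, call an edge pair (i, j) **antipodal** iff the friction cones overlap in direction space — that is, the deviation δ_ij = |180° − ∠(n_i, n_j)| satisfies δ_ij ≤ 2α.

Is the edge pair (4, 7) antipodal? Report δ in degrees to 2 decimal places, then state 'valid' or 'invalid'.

δ = 65.07°, invalid

α = atan 0.55 = 28.81°;  2α = 57.62°
edge 4: e_4 = (-1.27, +0.34);  n_4 = (+0.2586, +0.9660)
edge 7: e_7 = (+0.17, -0.97);  n_7 = (-0.9850, -0.1726)
∠(n_4, n_7) = 114.93°
δ = |180° − 114.93°| = 65.07°
65.07° > 2α = 57.62°  →  invalid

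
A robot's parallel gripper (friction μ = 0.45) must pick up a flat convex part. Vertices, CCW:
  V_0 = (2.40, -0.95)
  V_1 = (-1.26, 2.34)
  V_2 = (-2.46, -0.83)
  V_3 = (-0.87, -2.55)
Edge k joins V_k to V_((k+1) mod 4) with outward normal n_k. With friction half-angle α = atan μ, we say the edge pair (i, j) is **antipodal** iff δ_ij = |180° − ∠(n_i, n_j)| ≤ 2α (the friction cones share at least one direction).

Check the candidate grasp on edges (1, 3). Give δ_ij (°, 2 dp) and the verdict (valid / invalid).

α = atan 0.45 = 24.23°;  2α = 48.46°
edge 1: e_1 = (-1.20, -3.17);  n_1 = (-0.9352, +0.3540)
edge 3: e_3 = (+3.27, +1.60);  n_3 = (+0.4395, -0.8982)
∠(n_1, n_3) = 136.81°
δ = |180° − 136.81°| = 43.19°
43.19° ≤ 2α = 48.46°  →  valid

δ = 43.19°, valid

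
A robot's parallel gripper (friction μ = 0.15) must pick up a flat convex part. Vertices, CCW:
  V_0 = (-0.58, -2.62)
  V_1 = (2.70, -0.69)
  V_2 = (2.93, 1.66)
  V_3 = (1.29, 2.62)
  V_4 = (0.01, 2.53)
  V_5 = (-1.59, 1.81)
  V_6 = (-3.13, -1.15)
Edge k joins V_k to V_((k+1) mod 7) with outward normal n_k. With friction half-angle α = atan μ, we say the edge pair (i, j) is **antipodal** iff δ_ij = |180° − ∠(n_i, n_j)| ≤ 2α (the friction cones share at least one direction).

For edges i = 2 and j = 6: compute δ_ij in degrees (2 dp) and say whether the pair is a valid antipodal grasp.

α = atan 0.15 = 8.53°;  2α = 17.06°
edge 2: e_2 = (-1.64, +0.96);  n_2 = (+0.5052, +0.8630)
edge 6: e_6 = (+2.55, -1.47);  n_6 = (-0.4994, -0.8664)
∠(n_2, n_6) = 179.62°
δ = |180° − 179.62°| = 0.38°
0.38° ≤ 2α = 17.06°  →  valid

δ = 0.38°, valid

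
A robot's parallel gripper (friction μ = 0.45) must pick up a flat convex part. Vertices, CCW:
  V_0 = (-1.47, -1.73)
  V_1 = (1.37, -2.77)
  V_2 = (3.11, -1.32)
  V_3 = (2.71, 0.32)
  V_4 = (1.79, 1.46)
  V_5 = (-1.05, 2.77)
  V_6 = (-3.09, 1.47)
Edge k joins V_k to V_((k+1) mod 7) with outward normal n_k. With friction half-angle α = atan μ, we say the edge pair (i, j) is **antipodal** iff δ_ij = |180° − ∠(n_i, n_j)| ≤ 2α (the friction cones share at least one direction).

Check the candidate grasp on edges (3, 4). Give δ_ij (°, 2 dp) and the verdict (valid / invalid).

α = atan 0.45 = 24.23°;  2α = 48.46°
edge 3: e_3 = (-0.92, +1.14);  n_3 = (+0.7782, +0.6280)
edge 4: e_4 = (-2.84, +1.31);  n_4 = (+0.4189, +0.9081)
∠(n_3, n_4) = 26.33°
δ = |180° − 26.33°| = 153.67°
153.67° > 2α = 48.46°  →  invalid

δ = 153.67°, invalid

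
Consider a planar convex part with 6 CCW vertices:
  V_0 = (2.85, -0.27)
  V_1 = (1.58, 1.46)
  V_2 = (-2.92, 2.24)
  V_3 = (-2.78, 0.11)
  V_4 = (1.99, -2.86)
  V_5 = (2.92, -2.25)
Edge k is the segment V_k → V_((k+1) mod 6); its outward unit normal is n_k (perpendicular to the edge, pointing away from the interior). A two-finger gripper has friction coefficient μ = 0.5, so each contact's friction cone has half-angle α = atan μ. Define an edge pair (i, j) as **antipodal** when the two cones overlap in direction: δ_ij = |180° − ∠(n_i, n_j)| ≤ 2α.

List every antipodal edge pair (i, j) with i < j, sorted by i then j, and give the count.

count = 5; pairs: (0,2), (0,3), (1,3), (1,4), (2,5)

α = atan 0.5 = 26.57°;  2α = 53.13°
n_0 = (+0.8061, +0.5918)
n_1 = (+0.1708, +0.9853)
n_2 = (-0.9978, -0.0656)
n_3 = (-0.5286, -0.8489)
n_4 = (+0.5485, -0.8362)
n_5 = (+0.9994, +0.0353)
  (0,1): δ = 136.12°  ·
  (0,2): δ = 32.52°  ✓
  (0,3): δ = 21.81°  ✓
  (0,4): δ = 86.98°  ·
  (0,5): δ = 145.74°  ·
  (1,2): δ = 76.41°  ·
  (1,3): δ = 22.07°  ✓
  (1,4): δ = 43.09°  ✓
  (1,5): δ = 101.86°  ·
  (2,3): δ = 125.67°  ·
  (2,4): δ = 60.50°  ·
  (2,5): δ = 1.74°  ✓
  (3,4): δ = 114.83°  ·
  (3,5): δ = 56.07°  ·
  (4,5): δ = 121.24°  ·
antipodal pairs: 5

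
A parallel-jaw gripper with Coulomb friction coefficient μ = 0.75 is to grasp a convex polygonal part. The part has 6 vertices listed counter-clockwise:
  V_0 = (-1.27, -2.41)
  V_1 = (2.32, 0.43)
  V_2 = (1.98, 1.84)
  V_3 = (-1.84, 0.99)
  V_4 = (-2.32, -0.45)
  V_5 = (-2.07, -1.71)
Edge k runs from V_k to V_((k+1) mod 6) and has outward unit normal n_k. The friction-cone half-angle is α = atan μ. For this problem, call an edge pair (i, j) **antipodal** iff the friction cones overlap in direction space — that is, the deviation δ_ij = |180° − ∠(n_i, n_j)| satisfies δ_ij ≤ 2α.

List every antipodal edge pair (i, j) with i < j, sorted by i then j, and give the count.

α = atan 0.75 = 36.87°;  2α = 73.74°
n_0 = (+0.6204, -0.7843)
n_1 = (+0.9721, +0.2344)
n_2 = (-0.2172, +0.9761)
n_3 = (-0.9487, +0.3162)
n_4 = (-0.9809, -0.1946)
n_5 = (-0.6585, -0.7526)
  (0,1): δ = 114.79°  ·
  (0,2): δ = 25.80°  ✓
  (0,3): δ = 33.22°  ✓
  (0,4): δ = 62.88°  ✓
  (0,5): δ = 100.47°  ·
  (1,2): δ = 91.01°  ·
  (1,3): δ = 31.99°  ✓
  (1,4): δ = 2.33°  ✓
  (1,5): δ = 35.26°  ✓
  (2,3): δ = 120.98°  ·
  (2,4): δ = 91.32°  ·
  (2,5): δ = 53.73°  ✓
  (3,4): δ = 150.34°  ·
  (3,5): δ = 112.75°  ·
  (4,5): δ = 142.41°  ·
antipodal pairs: 7

count = 7; pairs: (0,2), (0,3), (0,4), (1,3), (1,4), (1,5), (2,5)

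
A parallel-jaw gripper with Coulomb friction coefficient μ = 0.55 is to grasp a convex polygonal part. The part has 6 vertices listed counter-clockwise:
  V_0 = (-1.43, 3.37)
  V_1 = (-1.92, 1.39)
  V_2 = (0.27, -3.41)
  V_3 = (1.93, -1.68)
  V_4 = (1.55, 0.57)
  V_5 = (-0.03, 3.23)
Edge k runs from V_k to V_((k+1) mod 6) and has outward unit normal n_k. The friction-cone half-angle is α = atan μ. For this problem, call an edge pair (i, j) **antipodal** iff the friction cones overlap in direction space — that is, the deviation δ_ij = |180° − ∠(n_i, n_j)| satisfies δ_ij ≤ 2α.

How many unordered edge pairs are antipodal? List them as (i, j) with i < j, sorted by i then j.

count = 6; pairs: (0,2), (0,3), (0,4), (1,3), (1,4), (2,5)

α = atan 0.55 = 28.81°;  2α = 57.62°
n_0 = (-0.9707, +0.2402)
n_1 = (-0.9098, -0.4151)
n_2 = (+0.7216, -0.6924)
n_3 = (+0.9860, +0.1665)
n_4 = (+0.8598, +0.5107)
n_5 = (+0.0995, +0.9950)
  (0,1): δ = 141.58°  ·
  (0,2): δ = 29.92°  ✓
  (0,3): δ = 23.49°  ✓
  (0,4): δ = 44.61°  ✓
  (0,5): δ = 98.19°  ·
  (1,2): δ = 68.34°  ·
  (1,3): δ = 14.94°  ✓
  (1,4): δ = 6.18°  ✓
  (1,5): δ = 59.76°  ·
  (2,3): δ = 126.60°  ·
  (2,4): δ = 105.47°  ·
  (2,5): δ = 51.89°  ✓
  (3,4): δ = 158.88°  ·
  (3,5): δ = 105.30°  ·
  (4,5): δ = 126.42°  ·
antipodal pairs: 6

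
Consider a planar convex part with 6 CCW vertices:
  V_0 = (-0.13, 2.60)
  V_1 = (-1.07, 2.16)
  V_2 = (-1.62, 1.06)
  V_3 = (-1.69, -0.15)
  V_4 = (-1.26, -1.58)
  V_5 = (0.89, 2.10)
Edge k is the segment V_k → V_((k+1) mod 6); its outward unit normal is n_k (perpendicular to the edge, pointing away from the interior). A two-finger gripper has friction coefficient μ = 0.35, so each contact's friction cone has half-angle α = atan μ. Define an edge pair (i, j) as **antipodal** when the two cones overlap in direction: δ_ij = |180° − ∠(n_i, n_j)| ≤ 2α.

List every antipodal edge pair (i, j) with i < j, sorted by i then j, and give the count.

α = atan 0.35 = 19.29°;  2α = 38.58°
n_0 = (-0.4239, +0.9057)
n_1 = (-0.8944, +0.4472)
n_2 = (-0.9983, +0.0578)
n_3 = (-0.9576, -0.2880)
n_4 = (+0.8634, -0.5045)
n_5 = (+0.4402, +0.8979)
  (0,1): δ = 141.65°  ·
  (0,2): δ = 118.39°  ·
  (0,3): δ = 98.35°  ·
  (0,4): δ = 34.62°  ✓
  (0,5): δ = 128.80°  ·
  (1,2): δ = 156.75°  ·
  (1,3): δ = 136.70°  ·
  (1,4): δ = 3.73°  ✓
  (1,5): δ = 90.45°  ·
  (2,3): δ = 159.95°  ·
  (2,4): δ = 26.98°  ✓
  (2,5): δ = 67.20°  ·
  (3,4): δ = 47.03°  ·
  (3,5): δ = 47.15°  ·
  (4,5): δ = 85.82°  ·
antipodal pairs: 3

count = 3; pairs: (0,4), (1,4), (2,4)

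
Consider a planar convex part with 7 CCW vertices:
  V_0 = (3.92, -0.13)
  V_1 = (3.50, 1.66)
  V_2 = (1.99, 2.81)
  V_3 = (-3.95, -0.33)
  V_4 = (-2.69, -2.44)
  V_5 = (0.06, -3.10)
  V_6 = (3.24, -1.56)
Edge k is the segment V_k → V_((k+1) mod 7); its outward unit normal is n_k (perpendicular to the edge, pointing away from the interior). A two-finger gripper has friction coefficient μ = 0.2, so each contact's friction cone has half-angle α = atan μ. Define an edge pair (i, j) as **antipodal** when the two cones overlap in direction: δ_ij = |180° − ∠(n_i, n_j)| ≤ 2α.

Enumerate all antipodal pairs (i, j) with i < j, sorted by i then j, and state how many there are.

count = 3; pairs: (0,3), (1,3), (2,5)

α = atan 0.2 = 11.31°;  2α = 22.62°
n_0 = (+0.9736, +0.2284)
n_1 = (+0.6059, +0.7956)
n_2 = (-0.4673, +0.8841)
n_3 = (-0.8586, -0.5127)
n_4 = (-0.2334, -0.9724)
n_5 = (+0.4359, -0.9000)
n_6 = (+0.9031, -0.4294)
  (0,1): δ = 140.50°  ·
  (0,2): δ = 75.34°  ·
  (0,3): δ = 17.64°  ✓
  (0,4): δ = 63.30°  ·
  (0,5): δ = 102.63°  ·
  (0,6): δ = 141.36°  ·
  (1,2): δ = 114.85°  ·
  (1,3): δ = 21.86°  ✓
  (1,4): δ = 23.80°  ·
  (1,5): δ = 63.13°  ·
  (1,6): δ = 101.86°  ·
  (2,3): δ = 87.02°  ·
  (2,4): δ = 41.36°  ·
  (2,5): δ = 2.02°  ✓
  (2,6): δ = 36.71°  ·
  (3,4): δ = 134.34°  ·
  (3,5): δ = 95.00°  ·
  (3,6): δ = 56.28°  ·
  (4,5): δ = 140.66°  ·
  (4,6): δ = 101.94°  ·
  (5,6): δ = 141.27°  ·
antipodal pairs: 3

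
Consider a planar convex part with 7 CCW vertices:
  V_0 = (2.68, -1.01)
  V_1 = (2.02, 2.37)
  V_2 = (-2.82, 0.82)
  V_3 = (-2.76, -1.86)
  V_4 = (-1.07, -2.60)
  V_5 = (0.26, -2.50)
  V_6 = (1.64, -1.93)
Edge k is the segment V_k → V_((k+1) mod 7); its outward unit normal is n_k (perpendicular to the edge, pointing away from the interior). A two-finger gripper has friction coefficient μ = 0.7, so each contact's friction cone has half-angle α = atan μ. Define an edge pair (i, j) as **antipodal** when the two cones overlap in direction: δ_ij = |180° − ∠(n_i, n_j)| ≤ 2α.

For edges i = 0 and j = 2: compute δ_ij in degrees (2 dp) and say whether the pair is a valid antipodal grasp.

δ = 9.77°, valid

α = atan 0.7 = 34.99°;  2α = 69.98°
edge 0: e_0 = (-0.66, +3.38);  n_0 = (+0.9815, +0.1916)
edge 2: e_2 = (+0.06, -2.68);  n_2 = (-0.9997, -0.0224)
∠(n_0, n_2) = 170.23°
δ = |180° − 170.23°| = 9.77°
9.77° ≤ 2α = 69.98°  →  valid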